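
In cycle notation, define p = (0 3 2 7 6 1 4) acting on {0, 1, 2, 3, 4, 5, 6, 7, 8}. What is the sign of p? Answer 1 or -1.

1

The cycle lengths are 7, 1, 1.
A cycle of length ℓ contributes ℓ−1 transpositions, so p is a product of 6 transpositions — even.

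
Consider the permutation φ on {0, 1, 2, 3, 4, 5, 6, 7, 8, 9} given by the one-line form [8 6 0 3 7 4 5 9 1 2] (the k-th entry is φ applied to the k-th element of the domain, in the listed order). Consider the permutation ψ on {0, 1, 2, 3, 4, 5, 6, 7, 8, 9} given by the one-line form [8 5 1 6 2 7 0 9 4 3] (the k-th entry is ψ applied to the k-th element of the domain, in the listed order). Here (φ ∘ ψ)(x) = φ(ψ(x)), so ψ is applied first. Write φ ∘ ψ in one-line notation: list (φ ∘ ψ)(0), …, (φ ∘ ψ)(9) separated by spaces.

Chase each element through ψ then φ: 0 → 8 → 1; 1 → 5 → 4; 2 → 1 → 6; 3 → 6 → 5; 4 → 2 → 0; 5 → 7 → 9; 6 → 0 → 8; 7 → 9 → 2; 8 → 4 → 7; 9 → 3 → 3.
So φ ∘ ψ in one-line form is 1 4 6 5 0 9 8 2 7 3.

1 4 6 5 0 9 8 2 7 3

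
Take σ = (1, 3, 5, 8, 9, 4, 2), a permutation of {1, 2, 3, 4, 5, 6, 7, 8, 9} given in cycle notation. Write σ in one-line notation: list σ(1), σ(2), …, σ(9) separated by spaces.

Each element maps to the next entry in its cycle (wrapping to the front): 1↦3, 2↦1, 3↦5, 4↦2, 5↦8, 6↦6, 7↦7, 8↦9, 9↦4.
So the one-line form is 3 1 5 2 8 6 7 9 4.

3 1 5 2 8 6 7 9 4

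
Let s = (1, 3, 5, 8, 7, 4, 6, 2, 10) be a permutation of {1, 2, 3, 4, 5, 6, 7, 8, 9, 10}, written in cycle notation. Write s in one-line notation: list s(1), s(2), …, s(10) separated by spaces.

3 10 5 6 8 2 4 7 9 1

Image by image: 1↦3, 2↦10, 3↦5, 4↦6, 5↦8, 6↦2, 7↦4, 8↦7, 9↦9, 10↦1.
Listing these in domain order gives 3 10 5 6 8 2 4 7 9 1.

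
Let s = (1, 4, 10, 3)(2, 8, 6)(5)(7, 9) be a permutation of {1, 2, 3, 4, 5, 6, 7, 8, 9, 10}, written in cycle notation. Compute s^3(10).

4

10 lies in the 4-cycle (1, 4, 10, 3).
Stepping 3 places around the cycle: 10 → 3 → 1 → 4.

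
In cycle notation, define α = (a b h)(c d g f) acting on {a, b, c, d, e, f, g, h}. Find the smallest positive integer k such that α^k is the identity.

The cycle type of α is (4, 3, 1).
Since disjoint cycles commute, ord(α) = lcm(4, 3) = 12.

12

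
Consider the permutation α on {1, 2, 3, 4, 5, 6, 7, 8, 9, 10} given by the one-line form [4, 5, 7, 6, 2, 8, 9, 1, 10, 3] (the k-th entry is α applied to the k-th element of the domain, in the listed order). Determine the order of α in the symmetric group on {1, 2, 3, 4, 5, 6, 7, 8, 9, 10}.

4

Decomposing into disjoint cycles gives cycle lengths 4, 4, 2.
Since disjoint cycles commute, ord(α) = lcm(4, 4, 2) = 4.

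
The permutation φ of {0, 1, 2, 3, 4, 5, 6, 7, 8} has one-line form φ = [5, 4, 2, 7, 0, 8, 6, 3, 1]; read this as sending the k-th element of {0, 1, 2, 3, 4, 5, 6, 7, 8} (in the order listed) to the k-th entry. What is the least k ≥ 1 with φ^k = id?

10

The disjoint-cycle form of φ has cycle lengths 5, 2, 1, 1.
Since disjoint cycles commute, ord(φ) = lcm(5, 2) = 10.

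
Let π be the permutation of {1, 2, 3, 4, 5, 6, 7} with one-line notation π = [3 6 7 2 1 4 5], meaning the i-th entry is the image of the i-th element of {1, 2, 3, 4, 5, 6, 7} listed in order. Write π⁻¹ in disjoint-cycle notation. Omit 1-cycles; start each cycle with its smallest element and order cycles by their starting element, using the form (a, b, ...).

The cycle decomposition of π is (1, 3, 7, 5)(2, 6, 4).
Reversing each cycle (and rotating so the smallest element leads) gives π⁻¹ = (1, 5, 7, 3)(2, 4, 6).

(1, 5, 7, 3)(2, 4, 6)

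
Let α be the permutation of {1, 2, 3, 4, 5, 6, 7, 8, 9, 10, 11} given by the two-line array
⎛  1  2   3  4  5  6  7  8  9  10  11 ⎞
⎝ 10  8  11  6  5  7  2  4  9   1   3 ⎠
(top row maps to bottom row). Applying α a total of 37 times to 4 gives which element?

Tracing 4 → 6 → … returns to 4 after 5 steps, so 4 lies in a 5-cycle (2, 8, 4, 6, 7).
Since the cycle has length 5, α^37 acts on it the same as α^2 (37 mod 5 = 2).
Stepping 2 places around the cycle: 4 → 6 → 7.

7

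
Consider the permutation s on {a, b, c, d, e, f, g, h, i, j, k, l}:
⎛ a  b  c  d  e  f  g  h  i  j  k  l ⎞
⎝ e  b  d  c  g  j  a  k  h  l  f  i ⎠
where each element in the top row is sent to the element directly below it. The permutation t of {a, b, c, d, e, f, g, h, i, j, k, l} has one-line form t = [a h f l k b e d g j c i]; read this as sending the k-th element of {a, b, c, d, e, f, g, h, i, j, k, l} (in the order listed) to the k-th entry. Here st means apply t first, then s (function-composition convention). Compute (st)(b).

k

First apply t: t(b) = h, then s(h) = k. Thus (st)(b) = k.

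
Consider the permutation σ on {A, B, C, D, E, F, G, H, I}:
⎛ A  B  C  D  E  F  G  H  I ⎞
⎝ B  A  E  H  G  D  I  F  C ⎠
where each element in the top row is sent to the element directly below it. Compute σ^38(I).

E

Tracing I → C → … returns to I after 4 steps, so I lies in a 4-cycle (C E G I).
Powers repeat with period 4 on this cycle, and 38 mod 4 = 2, so σ^38(I) = σ^2(I).
Advancing 2 steps from I: I → C → E.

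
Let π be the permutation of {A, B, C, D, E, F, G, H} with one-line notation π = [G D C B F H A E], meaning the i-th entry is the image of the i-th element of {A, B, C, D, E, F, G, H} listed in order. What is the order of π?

6

The disjoint-cycle form of π has cycle lengths 3, 2, 2, 1.
Since disjoint cycles commute, ord(π) = lcm(3, 2, 2) = 6.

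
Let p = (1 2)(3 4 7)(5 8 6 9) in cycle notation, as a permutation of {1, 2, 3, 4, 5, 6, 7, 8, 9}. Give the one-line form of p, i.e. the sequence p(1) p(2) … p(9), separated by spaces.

2 1 4 7 8 9 3 6 5

Image by image: 1↦2, 2↦1, 3↦4, 4↦7, 5↦8, 6↦9, 7↦3, 8↦6, 9↦5.
Listing these in domain order gives 2 1 4 7 8 9 3 6 5.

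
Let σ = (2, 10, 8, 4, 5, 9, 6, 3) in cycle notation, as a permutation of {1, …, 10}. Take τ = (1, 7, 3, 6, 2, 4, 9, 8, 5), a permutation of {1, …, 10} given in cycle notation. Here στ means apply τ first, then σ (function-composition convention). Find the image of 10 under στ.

8

First apply τ: τ(10) = 10, then σ(10) = 8. Thus (στ)(10) = 8.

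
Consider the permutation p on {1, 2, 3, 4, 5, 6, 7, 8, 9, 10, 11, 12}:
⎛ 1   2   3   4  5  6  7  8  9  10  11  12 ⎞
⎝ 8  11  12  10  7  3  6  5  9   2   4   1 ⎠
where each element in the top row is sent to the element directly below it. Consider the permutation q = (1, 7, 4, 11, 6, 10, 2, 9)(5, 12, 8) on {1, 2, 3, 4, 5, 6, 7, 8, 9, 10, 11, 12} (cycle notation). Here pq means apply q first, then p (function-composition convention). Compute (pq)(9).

8

First apply q: q(9) = 1, then p(1) = 8. Thus (pq)(9) = 8.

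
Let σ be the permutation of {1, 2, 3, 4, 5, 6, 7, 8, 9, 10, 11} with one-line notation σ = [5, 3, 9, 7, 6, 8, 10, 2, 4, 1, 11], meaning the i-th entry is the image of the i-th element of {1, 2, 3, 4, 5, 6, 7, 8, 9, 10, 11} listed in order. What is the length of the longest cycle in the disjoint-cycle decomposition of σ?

Decomposing into disjoint cycles gives (1 5 6 8 2 3 9 4 7 10); the longest has length 10.

10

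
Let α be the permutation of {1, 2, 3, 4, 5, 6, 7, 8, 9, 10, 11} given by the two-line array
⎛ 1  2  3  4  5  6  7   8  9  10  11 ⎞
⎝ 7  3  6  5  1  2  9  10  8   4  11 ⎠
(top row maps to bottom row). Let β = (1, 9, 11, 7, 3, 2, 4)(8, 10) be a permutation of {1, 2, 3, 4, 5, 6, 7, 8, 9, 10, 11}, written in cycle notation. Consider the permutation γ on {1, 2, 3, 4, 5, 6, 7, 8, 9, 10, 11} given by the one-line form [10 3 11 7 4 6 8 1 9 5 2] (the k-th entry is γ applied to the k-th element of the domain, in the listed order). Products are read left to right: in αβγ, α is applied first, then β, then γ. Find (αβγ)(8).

Apply the permutations in order: α(8) = 10, then β(10) = 8, then γ(8) = 1. So (αβγ)(8) = 1.

1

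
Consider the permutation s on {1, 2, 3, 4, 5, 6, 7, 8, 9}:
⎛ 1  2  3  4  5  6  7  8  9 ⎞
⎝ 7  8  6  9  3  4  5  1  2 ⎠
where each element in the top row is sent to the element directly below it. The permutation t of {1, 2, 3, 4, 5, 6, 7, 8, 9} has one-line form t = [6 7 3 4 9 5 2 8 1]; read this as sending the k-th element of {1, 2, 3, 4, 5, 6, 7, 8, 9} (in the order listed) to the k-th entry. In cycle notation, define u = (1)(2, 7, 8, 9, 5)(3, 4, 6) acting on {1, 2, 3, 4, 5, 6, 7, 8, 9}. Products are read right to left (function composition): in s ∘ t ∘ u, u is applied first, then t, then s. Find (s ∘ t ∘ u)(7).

Apply the permutations in order: u(7) = 8, then t(8) = 8, then s(8) = 1. So (s ∘ t ∘ u)(7) = 1.

1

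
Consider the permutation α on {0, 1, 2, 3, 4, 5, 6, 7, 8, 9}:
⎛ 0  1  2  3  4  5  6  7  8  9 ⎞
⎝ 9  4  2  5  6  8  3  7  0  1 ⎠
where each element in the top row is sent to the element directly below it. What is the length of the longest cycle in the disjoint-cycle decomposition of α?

Decomposing into disjoint cycles gives (0 9 1 4 6 3 5 8); the longest has length 8.

8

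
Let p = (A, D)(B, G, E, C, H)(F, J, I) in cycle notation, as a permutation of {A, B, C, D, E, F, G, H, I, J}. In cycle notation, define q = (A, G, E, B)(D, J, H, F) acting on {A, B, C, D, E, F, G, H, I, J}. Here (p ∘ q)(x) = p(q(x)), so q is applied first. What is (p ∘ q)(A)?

E

(p ∘ q)(A) = p(q(A)). q(A) = G, then p(G) = E. So (p ∘ q)(A) = E.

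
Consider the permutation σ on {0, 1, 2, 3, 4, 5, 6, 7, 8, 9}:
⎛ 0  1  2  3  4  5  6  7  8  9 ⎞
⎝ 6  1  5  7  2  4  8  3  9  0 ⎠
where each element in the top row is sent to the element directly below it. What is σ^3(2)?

2

Tracing 2 → 5 → … returns to 2 after 3 steps, so 2 lies in a 3-cycle (2 5 4).
Since the cycle has length 3, σ^3 acts on it the same as σ^0 (3 mod 3 = 0).
So σ^3(2) = 2.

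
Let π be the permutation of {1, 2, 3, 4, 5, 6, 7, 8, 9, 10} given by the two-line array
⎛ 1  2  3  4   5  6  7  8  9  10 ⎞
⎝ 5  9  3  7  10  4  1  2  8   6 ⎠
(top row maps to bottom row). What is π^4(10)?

Tracing 10 → 6 → … returns to 10 after 6 steps, so 10 lies in a 6-cycle (1 5 10 6 4 7).
Stepping 4 places around the cycle: 10 → 6 → 4 → 7 → 1.

1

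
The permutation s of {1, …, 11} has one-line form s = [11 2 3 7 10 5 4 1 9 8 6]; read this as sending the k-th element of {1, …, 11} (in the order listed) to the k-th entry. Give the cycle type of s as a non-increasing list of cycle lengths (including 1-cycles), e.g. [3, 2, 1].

[6, 2, 1, 1, 1]

The disjoint cycles are (1 11 6 5 10 8)(2)(3)(4 7)(9), with lengths 6, 2, 1, 1, 1 in non-increasing order.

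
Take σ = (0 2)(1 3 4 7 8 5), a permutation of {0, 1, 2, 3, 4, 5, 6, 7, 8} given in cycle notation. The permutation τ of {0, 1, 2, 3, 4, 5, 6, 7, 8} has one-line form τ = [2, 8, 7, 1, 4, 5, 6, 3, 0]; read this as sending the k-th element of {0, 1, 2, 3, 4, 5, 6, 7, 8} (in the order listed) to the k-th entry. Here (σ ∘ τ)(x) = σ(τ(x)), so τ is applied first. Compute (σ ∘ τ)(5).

1

τ(5) = 5, then σ(5) = 1; composing gives (σ ∘ τ)(5) = 1.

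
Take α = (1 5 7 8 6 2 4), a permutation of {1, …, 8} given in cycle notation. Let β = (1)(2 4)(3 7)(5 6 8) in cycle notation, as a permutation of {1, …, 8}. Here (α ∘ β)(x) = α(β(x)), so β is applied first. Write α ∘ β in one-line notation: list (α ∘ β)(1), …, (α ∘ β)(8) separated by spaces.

5 1 8 4 2 6 3 7

(α ∘ β)(x) = α(β(x)). Computing each image: α(β(1)) = α(1) = 5, α(β(2)) = α(4) = 1, α(β(3)) = α(7) = 8, α(β(4)) = α(2) = 4, α(β(5)) = α(6) = 2, α(β(6)) = α(8) = 6, α(β(7)) = α(3) = 3, α(β(8)) = α(5) = 7.
Hence α ∘ β = [5 1 8 4 2 6 3 7].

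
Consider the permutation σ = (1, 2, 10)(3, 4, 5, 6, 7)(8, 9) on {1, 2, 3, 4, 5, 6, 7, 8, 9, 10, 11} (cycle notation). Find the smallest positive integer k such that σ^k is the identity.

30

The cycle type of σ is (5, 3, 2, 1).
Since disjoint cycles commute, ord(σ) = lcm(5, 3, 2) = 30.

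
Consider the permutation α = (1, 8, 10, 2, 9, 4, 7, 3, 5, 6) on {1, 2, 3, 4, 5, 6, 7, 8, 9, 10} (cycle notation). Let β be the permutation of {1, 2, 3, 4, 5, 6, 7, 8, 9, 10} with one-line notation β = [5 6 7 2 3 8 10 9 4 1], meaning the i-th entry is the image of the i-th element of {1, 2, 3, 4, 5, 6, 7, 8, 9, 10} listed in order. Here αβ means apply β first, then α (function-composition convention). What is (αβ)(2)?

1

First apply β: β(2) = 6, then α(6) = 1. Thus (αβ)(2) = 1.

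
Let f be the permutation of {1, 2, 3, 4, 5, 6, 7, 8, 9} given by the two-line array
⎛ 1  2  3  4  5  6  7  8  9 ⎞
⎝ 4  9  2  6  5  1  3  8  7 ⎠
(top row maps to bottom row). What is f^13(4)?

Tracing 4 → 6 → … returns to 4 after 3 steps, so 4 lies in a 3-cycle (1, 4, 6).
On a 3-cycle, f^3 is the identity, so f^13 = f^1 there (13 ≡ 1 mod 3).
Advancing 1 step from 4: 4 → 6.

6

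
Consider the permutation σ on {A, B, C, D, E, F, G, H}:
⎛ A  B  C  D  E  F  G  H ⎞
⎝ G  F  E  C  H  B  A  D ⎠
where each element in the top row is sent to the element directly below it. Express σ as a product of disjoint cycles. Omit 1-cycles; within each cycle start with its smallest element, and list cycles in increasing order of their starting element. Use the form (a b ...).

(A G)(B F)(C E H D)

From A: A → G → A, closing the cycle (A G).
Continuing from each remaining unvisited element yields (A G)(B F)(C E H D).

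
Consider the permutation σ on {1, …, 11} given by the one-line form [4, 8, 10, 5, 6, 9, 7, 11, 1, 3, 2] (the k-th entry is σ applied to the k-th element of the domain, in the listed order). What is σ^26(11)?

8

Tracing 11 → 2 → … returns to 11 after 3 steps, so 11 lies in a 3-cycle (2 8 11).
Powers repeat with period 3 on this cycle, and 26 mod 3 = 2, so σ^26(11) = σ^2(11).
Stepping 2 places around the cycle: 11 → 2 → 8.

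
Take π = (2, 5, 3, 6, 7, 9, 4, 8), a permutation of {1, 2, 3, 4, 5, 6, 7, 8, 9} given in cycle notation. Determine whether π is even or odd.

odd

The cycle lengths are 8, 1.
A cycle is odd iff its length is even; π has 1 even-length cycle, so sgn(π) = (−1)^1 and π is odd.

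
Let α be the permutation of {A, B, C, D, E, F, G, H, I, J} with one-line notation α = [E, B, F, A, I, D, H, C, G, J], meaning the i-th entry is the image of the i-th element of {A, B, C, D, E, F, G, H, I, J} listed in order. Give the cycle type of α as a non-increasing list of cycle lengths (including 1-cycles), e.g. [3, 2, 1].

The disjoint cycles are (A, E, I, G, H, C, F, D)(B)(J), with lengths 8, 1, 1 in non-increasing order.

[8, 1, 1]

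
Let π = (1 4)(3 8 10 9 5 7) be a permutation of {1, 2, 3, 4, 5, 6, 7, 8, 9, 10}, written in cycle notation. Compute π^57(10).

10 lies in the 6-cycle (3 8 10 9 5 7).
On a 6-cycle, π^6 is the identity, so π^57 = π^3 there (57 ≡ 3 mod 6).
Advancing 3 steps from 10: 10 → 9 → 5 → 7.

7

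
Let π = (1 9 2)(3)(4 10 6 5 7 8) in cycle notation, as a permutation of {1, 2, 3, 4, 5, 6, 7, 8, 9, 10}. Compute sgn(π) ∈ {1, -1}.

-1

The cycle lengths are 6, 3, 1.
A cycle of length ℓ contributes ℓ−1 transpositions, so π is a product of 5 + 2 = 7 transpositions — odd.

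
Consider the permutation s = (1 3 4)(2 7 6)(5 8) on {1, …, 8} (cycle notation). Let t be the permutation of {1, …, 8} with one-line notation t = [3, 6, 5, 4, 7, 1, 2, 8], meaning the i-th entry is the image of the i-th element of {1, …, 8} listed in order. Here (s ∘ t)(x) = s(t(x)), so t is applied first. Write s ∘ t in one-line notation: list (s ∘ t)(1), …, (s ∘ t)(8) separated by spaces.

4 2 8 1 6 3 7 5

(s ∘ t)(x) = s(t(x)). Computing each image: s(t(1)) = s(3) = 4, s(t(2)) = s(6) = 2, s(t(3)) = s(5) = 8, s(t(4)) = s(4) = 1, s(t(5)) = s(7) = 6, s(t(6)) = s(1) = 3, s(t(7)) = s(2) = 7, s(t(8)) = s(8) = 5.
Hence s ∘ t = [4 2 8 1 6 3 7 5].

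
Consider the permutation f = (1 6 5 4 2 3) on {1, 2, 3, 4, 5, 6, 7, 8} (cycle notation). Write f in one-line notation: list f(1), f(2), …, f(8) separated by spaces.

6 3 1 2 4 5 7 8

Reading each image from the cycles: 1→6, 2→3, 3→1, 4→2, 5→4, 6→5, 7→7, 8→8.
Listing these in domain order gives 6 3 1 2 4 5 7 8.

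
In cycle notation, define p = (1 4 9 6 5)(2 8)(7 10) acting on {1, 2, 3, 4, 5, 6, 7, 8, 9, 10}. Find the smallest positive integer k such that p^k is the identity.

10

The disjoint cycles have lengths 5, 2, 2, 1.
The order of p is the least common multiple of its cycle lengths: lcm(5, 2, 2) = 10.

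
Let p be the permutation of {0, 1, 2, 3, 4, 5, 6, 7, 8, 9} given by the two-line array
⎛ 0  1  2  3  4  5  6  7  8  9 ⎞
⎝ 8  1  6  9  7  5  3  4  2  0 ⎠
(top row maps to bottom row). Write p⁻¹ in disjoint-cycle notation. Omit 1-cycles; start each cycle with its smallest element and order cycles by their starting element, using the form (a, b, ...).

First write p in disjoint cycles: (0, 8, 2, 6, 3, 9)(4, 7).
Reversing each cycle (and rotating so the smallest element leads) gives p⁻¹ = (0, 9, 3, 6, 2, 8)(4, 7).

(0, 9, 3, 6, 2, 8)(4, 7)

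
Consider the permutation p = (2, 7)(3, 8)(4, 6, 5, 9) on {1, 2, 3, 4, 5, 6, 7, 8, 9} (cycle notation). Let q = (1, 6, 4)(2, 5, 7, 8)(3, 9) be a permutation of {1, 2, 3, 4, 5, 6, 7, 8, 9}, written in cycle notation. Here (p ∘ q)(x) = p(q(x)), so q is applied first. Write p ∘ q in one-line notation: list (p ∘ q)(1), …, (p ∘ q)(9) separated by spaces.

5 9 4 1 2 6 3 7 8

(p ∘ q)(x) = p(q(x)). Computing each image: p(q(1)) = p(6) = 5, p(q(2)) = p(5) = 9, p(q(3)) = p(9) = 4, p(q(4)) = p(1) = 1, p(q(5)) = p(7) = 2, p(q(6)) = p(4) = 6, p(q(7)) = p(8) = 3, p(q(8)) = p(2) = 7, p(q(9)) = p(3) = 8.
Hence p ∘ q = [5 9 4 1 2 6 3 7 8].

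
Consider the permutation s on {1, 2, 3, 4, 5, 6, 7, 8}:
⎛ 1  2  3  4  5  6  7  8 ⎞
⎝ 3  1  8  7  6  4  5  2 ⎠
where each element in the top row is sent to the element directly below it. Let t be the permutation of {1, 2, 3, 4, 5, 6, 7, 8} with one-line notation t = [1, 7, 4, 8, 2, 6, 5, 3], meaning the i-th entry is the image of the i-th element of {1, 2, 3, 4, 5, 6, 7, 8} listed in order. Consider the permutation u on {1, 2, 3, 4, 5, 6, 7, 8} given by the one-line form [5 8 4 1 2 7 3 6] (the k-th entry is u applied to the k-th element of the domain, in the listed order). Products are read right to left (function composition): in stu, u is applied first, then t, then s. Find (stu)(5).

Chase 5: u(5) = 2; t(2) = 7; s(7) = 5. Hence (stu)(5) = 5.

5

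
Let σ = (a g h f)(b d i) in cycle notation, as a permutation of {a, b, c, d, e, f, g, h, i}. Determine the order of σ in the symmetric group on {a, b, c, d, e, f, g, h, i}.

12

The cycle type of σ is (4, 3, 1, 1).
The order is lcm(4, 3) = 12.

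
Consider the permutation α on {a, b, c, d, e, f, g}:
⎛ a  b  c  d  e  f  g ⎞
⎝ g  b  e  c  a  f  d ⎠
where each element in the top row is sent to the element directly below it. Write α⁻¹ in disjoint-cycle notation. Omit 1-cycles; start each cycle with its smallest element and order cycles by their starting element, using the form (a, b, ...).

(a, e, c, d, g)

First write α in disjoint cycles: (a, g, d, c, e).
The inverse reverses every cycle; in canonical form, α⁻¹ = (a, e, c, d, g).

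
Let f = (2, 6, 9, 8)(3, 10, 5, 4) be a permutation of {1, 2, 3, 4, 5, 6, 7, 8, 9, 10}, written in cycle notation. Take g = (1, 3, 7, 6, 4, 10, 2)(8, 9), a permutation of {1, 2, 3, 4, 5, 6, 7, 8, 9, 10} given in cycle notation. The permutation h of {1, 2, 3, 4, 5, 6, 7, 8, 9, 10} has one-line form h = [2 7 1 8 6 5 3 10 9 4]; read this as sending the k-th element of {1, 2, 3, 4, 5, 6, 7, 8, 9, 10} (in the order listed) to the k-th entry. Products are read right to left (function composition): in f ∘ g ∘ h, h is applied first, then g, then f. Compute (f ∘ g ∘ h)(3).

10

Apply the permutations in order: h(3) = 1, then g(1) = 3, then f(3) = 10. So (f ∘ g ∘ h)(3) = 10.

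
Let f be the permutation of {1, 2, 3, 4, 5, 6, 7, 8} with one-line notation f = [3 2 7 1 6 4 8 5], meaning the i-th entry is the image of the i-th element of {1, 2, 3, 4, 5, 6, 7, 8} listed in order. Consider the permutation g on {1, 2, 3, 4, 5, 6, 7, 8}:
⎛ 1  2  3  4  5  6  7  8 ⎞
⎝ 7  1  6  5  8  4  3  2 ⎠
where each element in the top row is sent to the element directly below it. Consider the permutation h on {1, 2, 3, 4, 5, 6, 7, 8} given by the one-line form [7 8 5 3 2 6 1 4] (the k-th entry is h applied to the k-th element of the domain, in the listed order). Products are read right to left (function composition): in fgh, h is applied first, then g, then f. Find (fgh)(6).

Chase 6: h(6) = 6; g(6) = 4; f(4) = 1. Hence (fgh)(6) = 1.

1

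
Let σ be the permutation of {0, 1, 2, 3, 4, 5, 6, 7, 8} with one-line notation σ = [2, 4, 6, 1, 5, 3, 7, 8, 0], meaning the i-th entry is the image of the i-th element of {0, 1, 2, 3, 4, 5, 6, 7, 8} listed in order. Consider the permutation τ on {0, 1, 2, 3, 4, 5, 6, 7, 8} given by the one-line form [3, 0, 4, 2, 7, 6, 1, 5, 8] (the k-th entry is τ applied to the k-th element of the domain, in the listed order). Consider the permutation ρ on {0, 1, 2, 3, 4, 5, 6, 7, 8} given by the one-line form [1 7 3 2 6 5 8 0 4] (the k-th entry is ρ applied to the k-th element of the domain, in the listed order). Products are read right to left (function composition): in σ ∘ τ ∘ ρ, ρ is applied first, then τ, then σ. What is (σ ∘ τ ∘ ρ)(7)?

1

Chase 7: ρ(7) = 0; τ(0) = 3; σ(3) = 1. Hence (σ ∘ τ ∘ ρ)(7) = 1.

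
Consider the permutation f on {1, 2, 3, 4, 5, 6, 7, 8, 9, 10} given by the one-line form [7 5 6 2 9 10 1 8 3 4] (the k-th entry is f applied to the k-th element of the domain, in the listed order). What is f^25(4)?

Tracing 4 → 2 → … returns to 4 after 7 steps, so 4 lies in a 7-cycle (2, 5, 9, 3, 6, 10, 4).
Since the cycle has length 7, f^25 acts on it the same as f^4 (25 mod 7 = 4).
Advancing 4 steps from 4: 4 → 2 → 5 → 9 → 3.

3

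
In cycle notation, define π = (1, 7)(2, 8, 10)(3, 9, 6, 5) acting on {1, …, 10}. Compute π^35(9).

3

9 lies in the 4-cycle (3, 9, 6, 5).
Since the cycle has length 4, π^35 acts on it the same as π^3 (35 mod 4 = 3).
Stepping 3 places around the cycle: 9 → 6 → 5 → 3.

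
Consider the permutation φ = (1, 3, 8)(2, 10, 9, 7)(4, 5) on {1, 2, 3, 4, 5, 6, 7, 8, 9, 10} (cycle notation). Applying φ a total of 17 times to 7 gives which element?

2

7 lies in the 4-cycle (2, 10, 9, 7).
Powers repeat with period 4 on this cycle, and 17 mod 4 = 1, so φ^17(7) = φ^1(7).
Advancing 1 step from 7: 7 → 2.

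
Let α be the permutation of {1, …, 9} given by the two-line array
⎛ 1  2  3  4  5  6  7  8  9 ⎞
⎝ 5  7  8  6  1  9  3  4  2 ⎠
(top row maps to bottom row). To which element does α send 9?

2

The entry below 9 in the array is 2, so α(9) = 2.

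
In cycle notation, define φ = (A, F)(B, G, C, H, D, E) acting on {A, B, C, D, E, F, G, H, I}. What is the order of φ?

The cycle type of φ is (6, 2, 1).
Since disjoint cycles commute, ord(φ) = lcm(6, 2) = 6.

6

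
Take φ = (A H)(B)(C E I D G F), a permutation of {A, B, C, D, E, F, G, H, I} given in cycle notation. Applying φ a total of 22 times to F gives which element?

D

F lies in the 6-cycle (C E I D G F).
Since the cycle has length 6, φ^22 acts on it the same as φ^4 (22 mod 6 = 4).
Advancing 4 steps from F: F → C → E → I → D.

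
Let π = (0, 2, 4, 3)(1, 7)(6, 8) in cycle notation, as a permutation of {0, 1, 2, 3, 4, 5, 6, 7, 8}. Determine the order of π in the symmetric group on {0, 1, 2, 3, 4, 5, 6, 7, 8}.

The cycle type of π is (4, 2, 2, 1).
Since disjoint cycles commute, ord(π) = lcm(4, 2, 2) = 4.

4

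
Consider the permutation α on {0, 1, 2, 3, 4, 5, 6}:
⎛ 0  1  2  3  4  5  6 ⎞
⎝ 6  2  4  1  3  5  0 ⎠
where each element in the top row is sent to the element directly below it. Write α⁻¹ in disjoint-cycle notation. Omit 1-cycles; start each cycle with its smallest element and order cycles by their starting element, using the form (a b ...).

The cycle decomposition of α is (0 6)(1 2 4 3).
Reversing each cycle (and rotating so the smallest element leads) gives α⁻¹ = (0 6)(1 3 4 2).

(0 6)(1 3 4 2)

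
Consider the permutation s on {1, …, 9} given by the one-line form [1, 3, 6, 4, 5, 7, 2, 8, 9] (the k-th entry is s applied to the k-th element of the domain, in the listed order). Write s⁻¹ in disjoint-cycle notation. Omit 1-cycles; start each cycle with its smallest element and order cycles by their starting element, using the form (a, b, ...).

(2, 7, 6, 3)

First write s in disjoint cycles: (2, 3, 6, 7).
The inverse reverses every cycle; in canonical form, s⁻¹ = (2, 7, 6, 3).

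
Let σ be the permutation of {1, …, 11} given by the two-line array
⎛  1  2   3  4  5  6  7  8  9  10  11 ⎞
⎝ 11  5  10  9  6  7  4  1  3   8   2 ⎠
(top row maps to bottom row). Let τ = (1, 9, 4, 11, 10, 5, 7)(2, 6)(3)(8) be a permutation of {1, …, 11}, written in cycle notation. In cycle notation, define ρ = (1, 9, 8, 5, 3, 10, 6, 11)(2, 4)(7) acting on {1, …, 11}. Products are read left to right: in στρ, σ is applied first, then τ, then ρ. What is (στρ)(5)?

4

Apply the permutations in order: σ(5) = 6, then τ(6) = 2, then ρ(2) = 4. So (στρ)(5) = 4.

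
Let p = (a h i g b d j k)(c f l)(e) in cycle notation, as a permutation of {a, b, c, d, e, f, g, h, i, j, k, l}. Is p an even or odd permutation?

The cycle lengths are 8, 3, 1.
A cycle is odd iff its length is even; p has 1 even-length cycle, so sgn(p) = (−1)^1 and p is odd.

odd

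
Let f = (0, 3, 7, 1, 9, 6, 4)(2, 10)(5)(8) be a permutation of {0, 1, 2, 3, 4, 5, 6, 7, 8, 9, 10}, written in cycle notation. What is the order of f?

The cycle type of f is (7, 2, 1, 1).
The order of f is the least common multiple of its cycle lengths: lcm(7, 2) = 14.

14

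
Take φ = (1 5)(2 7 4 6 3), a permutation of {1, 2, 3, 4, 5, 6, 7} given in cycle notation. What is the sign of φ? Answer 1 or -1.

-1

The cycle lengths are 5, 2.
A cycle of length ℓ contributes ℓ−1 transpositions, so φ is a product of 4 + 1 = 5 transpositions — odd.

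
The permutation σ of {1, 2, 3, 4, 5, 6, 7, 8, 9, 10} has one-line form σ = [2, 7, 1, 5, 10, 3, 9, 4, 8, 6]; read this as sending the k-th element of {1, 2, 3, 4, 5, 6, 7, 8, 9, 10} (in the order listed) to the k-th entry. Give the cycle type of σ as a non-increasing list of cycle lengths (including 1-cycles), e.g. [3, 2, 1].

[10]

The disjoint cycles are (1 2 7 9 8 4 5 10 6 3), with lengths 10 in non-increasing order.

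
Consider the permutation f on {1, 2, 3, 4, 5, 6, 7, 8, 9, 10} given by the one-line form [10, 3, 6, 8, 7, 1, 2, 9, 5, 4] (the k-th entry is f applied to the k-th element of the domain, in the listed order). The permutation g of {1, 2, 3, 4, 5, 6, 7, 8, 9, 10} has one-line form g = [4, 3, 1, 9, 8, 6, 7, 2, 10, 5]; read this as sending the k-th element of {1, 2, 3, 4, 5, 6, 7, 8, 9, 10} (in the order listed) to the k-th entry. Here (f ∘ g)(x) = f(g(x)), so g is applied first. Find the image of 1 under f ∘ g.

First apply g: g(1) = 4, then f(4) = 8. Thus (f ∘ g)(1) = 8.

8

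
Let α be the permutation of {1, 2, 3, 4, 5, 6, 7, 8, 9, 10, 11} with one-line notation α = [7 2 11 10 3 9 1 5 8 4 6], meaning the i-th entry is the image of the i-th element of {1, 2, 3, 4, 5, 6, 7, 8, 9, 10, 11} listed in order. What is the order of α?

6

The disjoint-cycle form of α has cycle lengths 6, 2, 2, 1.
The order of α is the least common multiple of its cycle lengths: lcm(6, 2, 2) = 6.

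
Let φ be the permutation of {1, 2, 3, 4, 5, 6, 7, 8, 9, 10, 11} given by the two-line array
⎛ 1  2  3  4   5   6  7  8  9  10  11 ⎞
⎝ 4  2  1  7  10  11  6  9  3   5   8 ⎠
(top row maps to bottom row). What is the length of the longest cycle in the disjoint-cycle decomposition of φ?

8

Decomposing into disjoint cycles gives (1 4 7 6 11 8 9 3)(5 10); the longest has length 8.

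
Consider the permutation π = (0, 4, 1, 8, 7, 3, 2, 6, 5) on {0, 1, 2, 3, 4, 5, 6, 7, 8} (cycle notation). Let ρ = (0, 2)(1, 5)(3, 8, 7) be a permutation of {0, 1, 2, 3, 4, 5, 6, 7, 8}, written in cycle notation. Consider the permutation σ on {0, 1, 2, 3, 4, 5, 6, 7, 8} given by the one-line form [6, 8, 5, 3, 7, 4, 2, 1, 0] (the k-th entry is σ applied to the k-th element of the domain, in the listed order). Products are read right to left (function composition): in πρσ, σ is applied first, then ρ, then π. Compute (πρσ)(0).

Chase 0: σ(0) = 6; ρ(6) = 6; π(6) = 5. Hence (πρσ)(0) = 5.

5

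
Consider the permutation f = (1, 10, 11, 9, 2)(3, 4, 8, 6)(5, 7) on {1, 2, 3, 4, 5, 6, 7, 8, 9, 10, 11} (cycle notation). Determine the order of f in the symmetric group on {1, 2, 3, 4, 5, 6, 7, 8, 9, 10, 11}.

The cycle type of f is (5, 4, 2).
The order is lcm(5, 4, 2) = 20.

20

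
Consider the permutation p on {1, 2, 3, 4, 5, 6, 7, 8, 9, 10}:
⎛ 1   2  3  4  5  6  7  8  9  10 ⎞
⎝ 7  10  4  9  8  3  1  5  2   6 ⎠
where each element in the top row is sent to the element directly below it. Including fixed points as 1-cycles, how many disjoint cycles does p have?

The cycle decomposition is (1, 7)(2, 10, 6, 3, 4, 9)(5, 8), which has 3 cycles (counting 1-cycles).

3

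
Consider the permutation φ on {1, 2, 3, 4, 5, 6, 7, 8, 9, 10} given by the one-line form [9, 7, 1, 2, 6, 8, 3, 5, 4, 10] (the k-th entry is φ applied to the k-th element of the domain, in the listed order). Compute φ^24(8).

Tracing 8 → 5 → … returns to 8 after 3 steps, so 8 lies in a 3-cycle (5 6 8).
Powers repeat with period 3 on this cycle, and 24 mod 3 = 0, so φ^24(8) = φ^0(8).
So φ^24(8) = 8.

8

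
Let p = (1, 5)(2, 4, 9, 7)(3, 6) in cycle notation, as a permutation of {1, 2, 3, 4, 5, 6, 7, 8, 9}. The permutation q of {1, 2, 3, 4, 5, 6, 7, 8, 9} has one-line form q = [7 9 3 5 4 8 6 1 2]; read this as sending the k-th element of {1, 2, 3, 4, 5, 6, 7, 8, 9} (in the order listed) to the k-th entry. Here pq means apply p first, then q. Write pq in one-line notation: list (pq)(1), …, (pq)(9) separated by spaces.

4 5 8 2 7 3 9 1 6

For each element, apply p then q: 1 → 5 → 4; 2 → 4 → 5; 3 → 6 → 8; 4 → 9 → 2; 5 → 1 → 7; 6 → 3 → 3; 7 → 2 → 9; 8 → 8 → 1; 9 → 7 → 6.
Collecting the images, pq = [4 5 8 2 7 3 9 1 6].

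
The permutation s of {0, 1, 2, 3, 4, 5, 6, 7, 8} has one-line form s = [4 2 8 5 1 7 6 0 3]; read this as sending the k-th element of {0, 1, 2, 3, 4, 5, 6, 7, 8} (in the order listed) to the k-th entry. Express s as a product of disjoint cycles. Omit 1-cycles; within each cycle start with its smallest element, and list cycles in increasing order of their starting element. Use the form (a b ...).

From 0: 0 → 4 → 1 → 2 → 8 → 3 → 5 → 7 → 0, closing the cycle (0 4 1 2 8 3 5 7).
Continuing from each remaining unvisited element yields (0 4 1 2 8 3 5 7).

(0 4 1 2 8 3 5 7)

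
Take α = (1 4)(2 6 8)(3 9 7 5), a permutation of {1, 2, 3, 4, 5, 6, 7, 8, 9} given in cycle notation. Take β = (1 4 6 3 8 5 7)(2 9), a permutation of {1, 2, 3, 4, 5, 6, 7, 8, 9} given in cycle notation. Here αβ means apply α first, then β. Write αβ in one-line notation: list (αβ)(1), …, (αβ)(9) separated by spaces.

Chase each element through α then β: 1 → 4 → 6; 2 → 6 → 3; 3 → 9 → 2; 4 → 1 → 4; 5 → 3 → 8; 6 → 8 → 5; 7 → 5 → 7; 8 → 2 → 9; 9 → 7 → 1.
So αβ in one-line form is 6 3 2 4 8 5 7 9 1.

6 3 2 4 8 5 7 9 1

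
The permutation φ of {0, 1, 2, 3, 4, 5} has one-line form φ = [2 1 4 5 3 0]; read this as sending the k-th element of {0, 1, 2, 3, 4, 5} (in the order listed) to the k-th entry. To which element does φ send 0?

0 is element number 1 of the domain, and entry number 1 of the one-line form is 2, so φ(0) = 2.

2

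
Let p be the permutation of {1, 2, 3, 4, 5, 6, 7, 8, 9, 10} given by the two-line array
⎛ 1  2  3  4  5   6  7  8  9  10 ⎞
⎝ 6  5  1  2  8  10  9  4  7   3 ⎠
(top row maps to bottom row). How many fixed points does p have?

No element satisfies p(x) = x, so there are 0 fixed points.

0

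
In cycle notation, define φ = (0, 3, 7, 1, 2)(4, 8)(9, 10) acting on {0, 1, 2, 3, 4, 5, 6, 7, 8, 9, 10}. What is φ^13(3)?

2

3 lies in the 5-cycle (0, 3, 7, 1, 2).
On a 5-cycle, φ^5 is the identity, so φ^13 = φ^3 there (13 ≡ 3 mod 5).
Stepping 3 places around the cycle: 3 → 7 → 1 → 2.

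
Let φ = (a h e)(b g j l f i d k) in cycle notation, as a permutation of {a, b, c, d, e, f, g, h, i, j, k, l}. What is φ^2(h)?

h lies in the 3-cycle (a h e).
Advancing 2 steps from h: h → e → a.

a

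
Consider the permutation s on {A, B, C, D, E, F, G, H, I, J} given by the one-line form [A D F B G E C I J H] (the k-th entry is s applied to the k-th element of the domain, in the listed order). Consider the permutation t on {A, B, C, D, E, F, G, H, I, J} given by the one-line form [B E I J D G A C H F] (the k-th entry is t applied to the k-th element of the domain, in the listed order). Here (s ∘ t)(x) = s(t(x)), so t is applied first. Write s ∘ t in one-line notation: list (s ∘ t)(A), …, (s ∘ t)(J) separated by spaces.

D G J H B C A F I E

(s ∘ t)(x) = s(t(x)). Computing each image: s(t(A)) = s(B) = D, s(t(B)) = s(E) = G, s(t(C)) = s(I) = J, s(t(D)) = s(J) = H, s(t(E)) = s(D) = B, s(t(F)) = s(G) = C, s(t(G)) = s(A) = A, s(t(H)) = s(C) = F, s(t(I)) = s(H) = I, s(t(J)) = s(F) = E.
Hence s ∘ t = [D G J H B C A F I E].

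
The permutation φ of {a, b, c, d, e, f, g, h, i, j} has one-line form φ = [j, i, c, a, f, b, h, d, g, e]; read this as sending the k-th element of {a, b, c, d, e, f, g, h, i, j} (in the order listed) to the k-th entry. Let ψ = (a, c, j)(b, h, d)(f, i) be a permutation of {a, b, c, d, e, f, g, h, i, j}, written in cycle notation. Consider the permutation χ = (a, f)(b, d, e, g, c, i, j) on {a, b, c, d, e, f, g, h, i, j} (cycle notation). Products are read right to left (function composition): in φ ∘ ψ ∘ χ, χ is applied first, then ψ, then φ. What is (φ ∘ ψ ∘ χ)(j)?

(φ ∘ ψ ∘ χ)(j) = φ(ψ(χ(j))). χ(j) = b, then ψ(b) = h, then φ(h) = d, so the result is d.

d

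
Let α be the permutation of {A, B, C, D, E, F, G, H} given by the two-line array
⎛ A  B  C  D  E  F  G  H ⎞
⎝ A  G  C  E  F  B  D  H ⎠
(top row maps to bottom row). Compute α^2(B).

D

Tracing B → G → … returns to B after 5 steps, so B lies in a 5-cycle (B, G, D, E, F).
Stepping 2 places around the cycle: B → G → D.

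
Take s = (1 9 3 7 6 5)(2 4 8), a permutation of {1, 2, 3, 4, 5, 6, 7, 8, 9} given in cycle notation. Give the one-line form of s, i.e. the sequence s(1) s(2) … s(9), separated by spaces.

Each element maps to the next entry in its cycle (wrapping to the front): 1↦9, 2↦4, 3↦7, 4↦8, 5↦1, 6↦5, 7↦6, 8↦2, 9↦3.
Listing these in domain order gives 9 4 7 8 1 5 6 2 3.

9 4 7 8 1 5 6 2 3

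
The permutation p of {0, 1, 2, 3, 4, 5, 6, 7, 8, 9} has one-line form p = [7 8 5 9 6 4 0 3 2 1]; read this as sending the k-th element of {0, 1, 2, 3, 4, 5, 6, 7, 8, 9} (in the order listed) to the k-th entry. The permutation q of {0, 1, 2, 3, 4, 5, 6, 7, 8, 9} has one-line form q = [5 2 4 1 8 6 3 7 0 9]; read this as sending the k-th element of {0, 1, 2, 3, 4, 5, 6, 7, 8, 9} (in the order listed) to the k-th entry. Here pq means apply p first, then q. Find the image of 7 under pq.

1

First apply p: p(7) = 3, then q(3) = 1. Thus (pq)(7) = 1.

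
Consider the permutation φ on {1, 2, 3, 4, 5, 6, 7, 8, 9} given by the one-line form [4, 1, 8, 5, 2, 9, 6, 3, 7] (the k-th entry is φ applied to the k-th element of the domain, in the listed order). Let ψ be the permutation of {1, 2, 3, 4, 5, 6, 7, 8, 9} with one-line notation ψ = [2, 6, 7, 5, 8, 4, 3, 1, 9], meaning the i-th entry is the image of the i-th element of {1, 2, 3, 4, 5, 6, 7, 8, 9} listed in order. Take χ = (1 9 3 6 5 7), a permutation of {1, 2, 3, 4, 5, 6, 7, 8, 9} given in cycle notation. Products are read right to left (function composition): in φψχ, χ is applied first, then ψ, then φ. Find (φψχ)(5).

8

Chase 5: χ(5) = 7; ψ(7) = 3; φ(3) = 8. Hence (φψχ)(5) = 8.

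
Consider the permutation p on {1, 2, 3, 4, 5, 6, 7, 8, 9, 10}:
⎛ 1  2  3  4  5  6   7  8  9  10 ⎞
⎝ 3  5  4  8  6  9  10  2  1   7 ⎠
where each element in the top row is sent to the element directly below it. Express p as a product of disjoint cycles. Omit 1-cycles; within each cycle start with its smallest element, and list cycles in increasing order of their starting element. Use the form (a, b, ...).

(1, 3, 4, 8, 2, 5, 6, 9)(7, 10)

From 1: 1 → 3 → 4 → 8 → 2 → 5 → 6 → 9 → 1, closing the cycle (1, 3, 4, 8, 2, 5, 6, 9).
Continuing from each remaining unvisited element yields (1, 3, 4, 8, 2, 5, 6, 9)(7, 10).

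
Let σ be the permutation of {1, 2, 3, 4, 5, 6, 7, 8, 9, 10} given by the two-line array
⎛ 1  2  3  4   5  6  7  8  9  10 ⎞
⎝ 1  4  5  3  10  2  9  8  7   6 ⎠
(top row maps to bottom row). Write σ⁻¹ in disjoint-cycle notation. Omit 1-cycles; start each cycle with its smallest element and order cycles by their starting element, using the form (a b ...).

(2 6 10 5 3 4)(7 9)

First write σ in disjoint cycles: (2 4 3 5 10 6)(7 9).
Reversing each cycle (and rotating so the smallest element leads) gives σ⁻¹ = (2 6 10 5 3 4)(7 9).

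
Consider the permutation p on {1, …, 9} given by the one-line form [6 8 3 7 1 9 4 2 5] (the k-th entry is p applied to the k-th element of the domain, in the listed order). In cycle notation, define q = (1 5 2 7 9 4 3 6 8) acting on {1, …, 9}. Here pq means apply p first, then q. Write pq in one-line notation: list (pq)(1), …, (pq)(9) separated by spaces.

8 1 6 9 5 4 3 7 2

(pq)(x) = q(p(x)). Computing each image: q(p(1)) = q(6) = 8, q(p(2)) = q(8) = 1, q(p(3)) = q(3) = 6, q(p(4)) = q(7) = 9, q(p(5)) = q(1) = 5, q(p(6)) = q(9) = 4, q(p(7)) = q(4) = 3, q(p(8)) = q(2) = 7, q(p(9)) = q(5) = 2.
Hence pq = [8 1 6 9 5 4 3 7 2].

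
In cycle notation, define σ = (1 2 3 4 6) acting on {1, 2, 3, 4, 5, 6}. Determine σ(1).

2

1 appears in (1 2 3 4 6); the next entry (wrapping around) is 2.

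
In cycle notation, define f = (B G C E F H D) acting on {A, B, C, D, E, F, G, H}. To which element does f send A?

A

A does not appear in any cycle of f, so it is a fixed point: f(A) = A.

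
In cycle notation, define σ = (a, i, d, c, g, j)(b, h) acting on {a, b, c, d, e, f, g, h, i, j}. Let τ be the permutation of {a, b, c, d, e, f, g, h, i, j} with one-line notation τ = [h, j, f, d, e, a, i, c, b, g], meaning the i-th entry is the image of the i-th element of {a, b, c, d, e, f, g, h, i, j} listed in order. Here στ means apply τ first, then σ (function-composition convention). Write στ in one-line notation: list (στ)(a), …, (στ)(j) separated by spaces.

For each element, apply τ then σ: a → h → b; b → j → a; c → f → f; d → d → c; e → e → e; f → a → i; g → i → d; h → c → g; i → b → h; j → g → j.
So στ in one-line form is b a f c e i d g h j.

b a f c e i d g h j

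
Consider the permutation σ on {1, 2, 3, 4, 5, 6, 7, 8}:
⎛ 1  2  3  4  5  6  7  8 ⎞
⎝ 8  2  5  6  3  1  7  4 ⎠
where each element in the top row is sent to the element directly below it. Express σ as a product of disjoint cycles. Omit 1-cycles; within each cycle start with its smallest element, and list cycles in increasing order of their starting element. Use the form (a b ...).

(1 8 4 6)(3 5)

Start at 1 and follow images: 1 → 8 → 4 → 6 → 1, giving the cycle (1 8 4 6).
Continuing from each remaining unvisited element yields (1 8 4 6)(3 5).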